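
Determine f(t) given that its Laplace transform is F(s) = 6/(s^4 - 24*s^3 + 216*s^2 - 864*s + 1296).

f(t) = t^3*exp(6*t)

Rewrite the denominator: s^4 - 24*s^3 + 216*s^2 - 864*s + 1296 = (s - 6)^4.
The form in (s - 6) signals a first-shifting-theorem factor e^(6t).
Since L{t^3} = 3!/s^4 = 6/s^4, the inverse is t^3*e^(6*t).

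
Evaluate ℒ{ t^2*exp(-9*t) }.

L{e^(-9t)} = 1/(s + 9).
Then apply L{t^2·g(t)} = (-1)^2 d^2/ds^2[G(s)] with G(s) = 1/(s + 9):
differentiating 2 times and applying the sign gives 2/(s + 9)^3.

2/(s + 9)^3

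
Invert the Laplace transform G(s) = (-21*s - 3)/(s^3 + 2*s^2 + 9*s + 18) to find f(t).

Factor the denominator: s^3 + 2*s^2 + 9*s + 18 = (s + 2)*(s^2 + 9).
Partial fraction decomposition gives [3/(s + 2)] + [-3*s/(s^2 + 9)] + [-15/(s^2 + 9)].
Invert each term: 3/(s + 2) ↔ 3e^(-2t); -3·s/(s^2 + 9) ↔ -3cos(3t); -5·3/(s^2 + 9) ↔ -5sin(3t).

f(t) = -5*sin(3*t) - 3*cos(3*t) + 3*exp(-2*t)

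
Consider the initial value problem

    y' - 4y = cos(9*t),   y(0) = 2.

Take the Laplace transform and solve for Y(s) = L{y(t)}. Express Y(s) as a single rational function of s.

Apply the Laplace transform to the equation.
With L{y'} = sY - y(0) = sY - 2: the LHS transforms to (s - 4)Y - (2).
The right side is L{cos(9*t)} = s/(s^2 + 81).
So (s - 4)Y = s/(s^2 + 81) + (2).
Solve for Y(s) and write it as one ratio of polynomials.

Y(s) = (2*s^2 + s + 162)/(s^3 - 4*s^2 + 81*s - 324)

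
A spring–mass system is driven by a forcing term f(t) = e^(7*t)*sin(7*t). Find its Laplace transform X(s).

X(s) = 7/((s - 7)^2 + 49)

L{sin(7t)} = 7/(s^2 + 49).
By the first shifting theorem, multiplying by e^(7t) replaces s with s - 7.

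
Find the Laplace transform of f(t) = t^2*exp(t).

2/(s - 1)^3

L{e^(t)} = 1/(s - 1).
Then apply L{t^2·g(t)} = (-1)^2 d^2/ds^2[H(s)] with H(s) = 1/(s - 1):
differentiating 2 times and applying the sign gives 2/(s - 1)^3.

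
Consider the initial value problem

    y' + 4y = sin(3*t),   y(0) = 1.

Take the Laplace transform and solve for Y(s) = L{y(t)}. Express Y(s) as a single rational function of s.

Transform both sides with L{·}.
With L{y'} = sY - y(0) = sY - 1: the LHS transforms to (s + 4)Y - (1).
The right side is L{sin(3*t)} = 3/(s^2 + 9).
So (s + 4)Y = 3/(s^2 + 9) + (1).
Isolate Y and clear denominators.

Y(s) = (s^2 + 12)/(s^3 + 4*s^2 + 9*s + 36)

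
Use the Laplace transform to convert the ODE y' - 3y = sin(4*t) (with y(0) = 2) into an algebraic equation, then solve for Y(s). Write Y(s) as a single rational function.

Take the Laplace transform of both sides.
With L{y'} = sY - y(0) = sY - 2: the LHS transforms to (s - 3)Y - (2).
The right side is L{sin(4*t)} = 4/(s^2 + 16).
So (s - 3)Y = 4/(s^2 + 16) + (2).
Isolate Y and clear denominators.

Y(s) = (2*s^2 + 36)/(s^3 - 3*s^2 + 16*s - 48)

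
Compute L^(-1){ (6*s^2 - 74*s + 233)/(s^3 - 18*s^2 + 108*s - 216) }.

Factor the denominator: s^3 - 18*s^2 + 108*s - 216 = (s - 6)^3.
Partial fraction decomposition gives [6/(s - 6)] + [-2/(s - 6)^2] + [5/(s - 6)^3].
Invert each term: 6/(s - 6) ↔ 6e^(6t); -2/(s - 6)^2 ↔ -2t·e^(6t); 5/(s - 6)^3 ↔ (5/2)t^2·e^(6t).

5*t^2*exp(6*t)/2 - 2*t*exp(6*t) + 6*exp(6*t)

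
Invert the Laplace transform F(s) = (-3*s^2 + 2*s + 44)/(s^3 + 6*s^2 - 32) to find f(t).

Factor the denominator: s^3 + 6*s^2 - 32 = (s - 2)*(s + 4)^2.
Partial fraction decomposition gives [-4/(s + 4)] + [2/(s + 4)^2] + [1/(s - 2)].
Invert each term: -4/(s + 4) ↔ -4e^(-4t); 2/(s + 4)^2 ↔ 2t·e^(-4t); 1/(s - 2) ↔ e^(2t).

f(t) = 2*t*exp(-4*t) + exp(2*t) - 4*exp(-4*t)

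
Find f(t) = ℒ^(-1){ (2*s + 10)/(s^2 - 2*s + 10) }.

Complete the square in the denominator: s^2 - 2*s + 10 = (s - 1)^2 + 3^2.
Split the numerator to match: 2*s + 10 = 2·(s - 1) + 4·3.
Invert each term: 2·(s - 1)/((s - 1)^2 + 9) ↔ 2e^(t)cos(3t); 4·3/((s - 1)^2 + 9) ↔ 4e^(t)sin(3t).

f(t) = 4*exp(t)*sin(3*t) + 2*exp(t)*cos(3*t)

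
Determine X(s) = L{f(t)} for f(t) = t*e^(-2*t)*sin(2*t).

L{sin(2t)} = 2/(s^2 + 4).
Multiplying by e^(-2t) shifts s → s + 2, so L{e^(-2*t)*sin(2*t)} = 2/((s + 2)^2 + 4).
Then apply L{t·g(t)} = -d/ds[G(s)] with G(s) = 2/((s + 2)^2 + 4):
differentiating 1 time and applying the sign gives 4*(s + 2)/(s^2 + 4*s + 8)^2.

X(s) = 4*(s + 2)/(s^2 + 4*s + 8)^2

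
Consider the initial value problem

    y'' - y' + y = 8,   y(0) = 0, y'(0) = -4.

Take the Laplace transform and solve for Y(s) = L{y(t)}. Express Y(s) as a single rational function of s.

Apply the Laplace transform to the equation.
The derivative rules (L{y''} = s^2 Y - s·y(0) - y'(0) and L{y'} = sY - y(0), with y(0) = 0, y'(0) = -4) turn the left side into (s^2 - s + 1)Y - (-4).
The right side is L{8} = 8/s.
So (s^2 - s + 1)Y = 8/s + (-4).
Isolate Y and clear denominators.

Y(s) = (-4*s + 8)/(s^3 - s^2 + s)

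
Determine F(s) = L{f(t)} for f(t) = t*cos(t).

L{cos(t)} = s/(s^2 + 1).
Then apply L{t·g(t)} = -d/ds[G(s)] with G(s) = s/(s^2 + 1):
differentiating 1 time and applying the sign gives (s - 1)*(s + 1)/(s^2 + 1)^2.

F(s) = (s - 1)*(s + 1)/(s^2 + 1)^2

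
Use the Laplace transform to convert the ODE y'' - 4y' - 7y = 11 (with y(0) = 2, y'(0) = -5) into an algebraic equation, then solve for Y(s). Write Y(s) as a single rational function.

Y(s) = (2*s^2 - 13*s + 11)/(s^3 - 4*s^2 - 7*s)

Take the Laplace transform of both sides.
The derivative rules (L{y''} = s^2 Y - s·y(0) - y'(0) and L{y'} = sY - y(0), with y(0) = 2, y'(0) = -5) turn the left side into (s^2 - 4*s - 7)Y - (2*s - 13).
The right side is L{11} = 11/s.
So (s^2 - 4*s - 7)Y = 11/s + (2*s - 13).
Divide through and combine into a single rational function.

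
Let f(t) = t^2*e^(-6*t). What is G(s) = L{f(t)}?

L{e^(-6t)} = 1/(s + 6).
Then apply L{t^2·g(t)} = (-1)^2 d^2/ds^2[H(s)] with H(s) = 1/(s + 6):
differentiating 2 times and applying the sign gives 2/(s + 6)^3.

G(s) = 2/(s + 6)^3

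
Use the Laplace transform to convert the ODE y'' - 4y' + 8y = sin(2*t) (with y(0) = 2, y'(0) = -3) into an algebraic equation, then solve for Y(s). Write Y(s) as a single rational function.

Laplace-transform each side.
With L{y''} = s^2 Y - s·y(0) - y'(0) and L{y'} = sY - y(0), with y(0) = 2, y'(0) = -3: the LHS transforms to (s^2 - 4*s + 8)Y - (2*s - 11).
The right side is L{sin(2*t)} = 2/(s^2 + 4).
So (s^2 - 4*s + 8)Y = 2/(s^2 + 4) + (2*s - 11).
Solve for Y(s) and write it as one ratio of polynomials.

Y(s) = (2*s^3 - 11*s^2 + 8*s - 42)/(s^4 - 4*s^3 + 12*s^2 - 16*s + 32)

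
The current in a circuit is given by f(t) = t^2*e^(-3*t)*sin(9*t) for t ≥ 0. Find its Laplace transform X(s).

X(s) = 54*(s^2 + 6*s - 18)/(s^2 + 6*s + 90)^3

L{sin(9t)} = 9/(s^2 + 81).
Multiplying by e^(-3t) shifts s → s + 3, so L{e^(-3*t)*sin(9*t)} = 9/((s + 3)^2 + 81).
Then apply L{t^2·g(t)} = (-1)^2 d^2/ds^2[G(s)] with G(s) = 9/((s + 3)^2 + 81):
differentiating 2 times and applying the sign gives 54*(s^2 + 6*s - 18)/(s^2 + 6*s + 90)^3.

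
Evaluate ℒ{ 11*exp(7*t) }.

11/(s - 7)

L{11} = 11/s.
By the first shifting theorem, multiplying by e^(7t) replaces s with s - 7.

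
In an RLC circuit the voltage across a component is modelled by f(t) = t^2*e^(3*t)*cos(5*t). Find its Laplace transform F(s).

L{cos(5t)} = s/(s^2 + 25).
Multiplying by e^(3t) shifts s → s - 3, so L{e^(3*t)*cos(5*t)} = (s - 3)/((s - 3)^2 + 25).
Then apply L{t^2·g(t)} = (-1)^2 d^2/ds^2[G(s)] with G(s) = (s - 3)/((s - 3)^2 + 25):
differentiating 2 times and applying the sign gives 2*(s - 3)*(s^2 - 6*s - 66)/(s^2 - 6*s + 34)^3.

F(s) = 2*(s - 3)*(s^2 - 6*s - 66)/(s^2 - 6*s + 34)^3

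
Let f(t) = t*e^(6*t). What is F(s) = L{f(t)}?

F(s) = (s - 6)^(-2)

L{e^(6t)} = 1/(s - 6).
Then apply L{t·g(t)} = -d/ds[G(s)] with G(s) = 1/(s - 6):
differentiating 1 time and applying the sign gives (s - 6)^(-2).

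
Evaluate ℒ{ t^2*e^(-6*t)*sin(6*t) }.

36*(s^2 + 12*s + 24)/(s^2 + 12*s + 72)^3

L{sin(6t)} = 6/(s^2 + 36).
Multiplying by e^(-6t) shifts s → s + 6, so L{e^(-6*t)*sin(6*t)} = 6/((s + 6)^2 + 36).
Then apply L{t^2·g(t)} = (-1)^2 d^2/ds^2[G(s)] with G(s) = 6/((s + 6)^2 + 36):
differentiating 2 times and applying the sign gives 36*(s^2 + 12*s + 24)/(s^2 + 12*s + 72)^3.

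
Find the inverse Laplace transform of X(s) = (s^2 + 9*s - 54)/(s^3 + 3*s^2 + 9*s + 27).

Factor the denominator: s^3 + 3*s^2 + 9*s + 27 = (s + 3)*(s^2 + 9).
Partial fraction decomposition gives [-4/(s + 3)] + [5*s/(s^2 + 9)] + [-6/(s^2 + 9)].
Invert each term: -4/(s + 3) ↔ -4e^(-3t); 5·s/(s^2 + 9) ↔ 5cos(3t); -2·3/(s^2 + 9) ↔ -2sin(3t).

-2*sin(3*t) + 5*cos(3*t) - 4*exp(-3*t)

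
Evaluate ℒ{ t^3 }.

6/s^4

L{t^3} = 3!/s^4 = 6/s^4.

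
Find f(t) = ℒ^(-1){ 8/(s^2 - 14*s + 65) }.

Rewrite the denominator: s^2 - 14*s + 65 = (s - 7)^2 + 16.
The form in (s - 7) signals a first-shifting-theorem factor e^(7t).
Since L{sin(4t)} = 4/(s^2 + 16), the inverse is exp(7*t)*sin(4*t), scaled by 2.

f(t) = 2*exp(7*t)*sin(4*t)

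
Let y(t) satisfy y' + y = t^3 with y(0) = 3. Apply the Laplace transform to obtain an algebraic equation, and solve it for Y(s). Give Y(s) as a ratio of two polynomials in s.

Transform both sides with L{·}.
The derivative rules (L{y'} = sY - y(0) = sY - 3) turn the left side into (s + 1)Y - (3).
The right side is L{t^3} = 6/s^4.
So (s + 1)Y = 6/s^4 + (3).
Divide through and combine into a single rational function.

Y(s) = (3*s^4 + 6)/(s^5 + s^4)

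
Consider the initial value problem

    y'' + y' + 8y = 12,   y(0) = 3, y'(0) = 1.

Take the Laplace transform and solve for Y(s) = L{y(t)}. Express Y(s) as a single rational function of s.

Laplace-transform each side.
With L{y''} = s^2 Y - s·y(0) - y'(0) and L{y'} = sY - y(0), with y(0) = 3, y'(0) = 1: the LHS transforms to (s^2 + s + 8)Y - (3*s + 4).
The right side is L{12} = 12/s.
So (s^2 + s + 8)Y = 12/s + (3*s + 4).
Isolate Y and clear denominators.

Y(s) = (3*s^2 + 4*s + 12)/(s^3 + s^2 + 8*s)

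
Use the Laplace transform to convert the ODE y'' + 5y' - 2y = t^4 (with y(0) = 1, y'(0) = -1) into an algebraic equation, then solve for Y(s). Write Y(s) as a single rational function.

Apply the Laplace transform to the equation.
With L{y''} = s^2 Y - s·y(0) - y'(0) and L{y'} = sY - y(0), with y(0) = 1, y'(0) = -1: the LHS transforms to (s^2 + 5*s - 2)Y - (s + 4).
The right side is L{t^4} = 24/s^5.
So (s^2 + 5*s - 2)Y = 24/s^5 + (s + 4).
Isolate Y and clear denominators.

Y(s) = (s^6 + 4*s^5 + 24)/(s^7 + 5*s^6 - 2*s^5)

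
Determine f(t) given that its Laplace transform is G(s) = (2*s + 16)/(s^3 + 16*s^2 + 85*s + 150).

Factor the denominator: s^3 + 16*s^2 + 85*s + 150 = (s + 5)^2*(s + 6).
Partial fraction decomposition gives [-4/(s + 5)] + [6/(s + 5)^2] + [4/(s + 6)].
Invert each term: -4/(s + 5) ↔ -4e^(-5t); 6/(s + 5)^2 ↔ 6t·e^(-5t); 4/(s + 6) ↔ 4e^(-6t).

f(t) = 6*t*exp(-5*t) - 4*exp(-5*t) + 4*exp(-6*t)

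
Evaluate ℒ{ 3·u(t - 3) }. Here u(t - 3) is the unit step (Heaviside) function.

By the second shifting theorem, L{u(t - c)·g(t - c)} = e^(-cs)·G(s) with c = 3 and G(s) = L{g(t)}.
L{3} = 3/s.

3*exp(-3*s)/s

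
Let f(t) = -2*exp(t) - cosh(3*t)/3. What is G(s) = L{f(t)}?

The transform is linear, so treat each term independently.
(-2)·[L{e^(t)} = 1/(s - 1)]; (-1/3)·[L{cosh(3t)} = s/(s^2 - 9)].

G(s) = -s/(3*(s^2 - 9)) - 2/(s - 1)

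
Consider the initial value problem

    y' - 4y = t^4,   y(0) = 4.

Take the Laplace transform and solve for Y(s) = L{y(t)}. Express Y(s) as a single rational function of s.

Transform both sides with L{·}.
Using L{y'} = sY - y(0) = sY - 4, the left side becomes (s - 4)Y - (4).
The right side is L{t^4} = 24/s^5.
So (s - 4)Y = 24/s^5 + (4).
Divide through and combine into a single rational function.

Y(s) = (4*s^5 + 24)/(s^6 - 4*s^5)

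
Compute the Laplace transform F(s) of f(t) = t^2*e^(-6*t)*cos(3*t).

F(s) = 2*(s + 6)*(s^2 + 12*s + 9)/(s^2 + 12*s + 45)^3

L{cos(3t)} = s/(s^2 + 9).
Multiplying by e^(-6t) shifts s → s + 6, so L{e^(-6*t)*cos(3*t)} = (s + 6)/((s + 6)^2 + 9).
Then apply L{t^2·g(t)} = (-1)^2 d^2/ds^2[G(s)] with G(s) = (s + 6)/((s + 6)^2 + 9):
differentiating 2 times and applying the sign gives 2*(s + 6)*(s^2 + 12*s + 9)/(s^2 + 12*s + 45)^3.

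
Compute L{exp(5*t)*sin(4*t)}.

L{sin(4t)} = 4/(s^2 + 16).
By the first shifting theorem, multiplying by e^(5t) replaces s with s - 5.

4/((s - 5)^2 + 16)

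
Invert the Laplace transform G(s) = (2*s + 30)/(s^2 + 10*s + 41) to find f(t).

Complete the square in the denominator: s^2 + 10*s + 41 = (s + 5)^2 + 4^2.
Split the numerator to match: 2*s + 30 = 2·(s + 5) + 5·4.
Invert each term: 2·(s + 5)/((s + 5)^2 + 16) ↔ 2e^(-5t)cos(4t); 5·4/((s + 5)^2 + 16) ↔ 5e^(-5t)sin(4t).

f(t) = 5*exp(-5*t)*sin(4*t) + 2*exp(-5*t)*cos(4*t)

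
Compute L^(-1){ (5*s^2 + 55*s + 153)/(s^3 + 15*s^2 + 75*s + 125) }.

Factor the denominator: s^3 + 15*s^2 + 75*s + 125 = (s + 5)^3.
Partial fraction decomposition gives [5/(s + 5)] + [5/(s + 5)^2] + [3/(s + 5)^3].
Invert each term: 5/(s + 5) ↔ 5e^(-5t); 5/(s + 5)^2 ↔ 5t·e^(-5t); 3/(s + 5)^3 ↔ (3/2)t^2·e^(-5t).

3*t^2*exp(-5*t)/2 + 5*t*exp(-5*t) + 5*exp(-5*t)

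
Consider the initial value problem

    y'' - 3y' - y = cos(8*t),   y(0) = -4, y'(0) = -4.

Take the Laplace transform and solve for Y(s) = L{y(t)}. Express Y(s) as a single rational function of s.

Take the Laplace transform of both sides.
The derivative rules (L{y''} = s^2 Y - s·y(0) - y'(0) and L{y'} = sY - y(0), with y(0) = -4, y'(0) = -4) turn the left side into (s^2 - 3*s - 1)Y - (-4*s + 8).
The right side is L{cos(8*t)} = s/(s^2 + 64).
So (s^2 - 3*s - 1)Y = s/(s^2 + 64) + (-4*s + 8).
Divide through and combine into a single rational function.

Y(s) = (-4*s^3 + 8*s^2 - 255*s + 512)/(s^4 - 3*s^3 + 63*s^2 - 192*s - 64)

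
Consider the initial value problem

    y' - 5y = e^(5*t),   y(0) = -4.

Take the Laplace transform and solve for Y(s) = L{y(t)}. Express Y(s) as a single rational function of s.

Apply the Laplace transform to the equation.
The derivative rules (L{y'} = sY - y(0) = sY - (-4)) turn the left side into (s - 5)Y - (-4).
The right side is L{e^(5*t)} = 1/(s - 5).
So (s - 5)Y = 1/(s - 5) + (-4).
Divide through and combine into a single rational function.

Y(s) = (-4*s + 21)/(s^2 - 10*s + 25)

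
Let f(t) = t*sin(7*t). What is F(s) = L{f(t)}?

F(s) = 14*s/(s^2 + 49)^2

L{sin(7t)} = 7/(s^2 + 49).
Then apply L{t·g(t)} = -d/ds[G(s)] with G(s) = 7/(s^2 + 49):
differentiating 1 time and applying the sign gives 14*s/(s^2 + 49)^2.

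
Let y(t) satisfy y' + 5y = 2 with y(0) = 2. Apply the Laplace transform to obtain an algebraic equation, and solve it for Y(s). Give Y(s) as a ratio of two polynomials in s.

Laplace-transform each side.
The derivative rules (L{y'} = sY - y(0) = sY - 2) turn the left side into (s + 5)Y - (2).
The right side is L{2} = 2/s.
So (s + 5)Y = 2/s + (2).
Solve for Y(s) and write it as one ratio of polynomials.

Y(s) = (2*s + 2)/(s^2 + 5*s)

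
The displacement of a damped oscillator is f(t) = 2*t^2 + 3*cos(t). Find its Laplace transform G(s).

The transform is linear, so treat each term independently.
(3)·[L{cos(t)} = s/(s^2 + 1)]; (2)·[L{t^2} = 2!/s^3 = 2/s^3].

G(s) = 3*s/(s^2 + 1) + 4/s^3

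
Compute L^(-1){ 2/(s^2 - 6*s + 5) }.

exp(3*t)*sinh(2*t)

Rewrite the denominator: s^2 - 6*s + 5 = (s - 3)^2 - 4.
The form in (s - 3) signals a first-shifting-theorem factor e^(3t).
Since L{sinh(2t)} = 2/(s^2 - 4), the inverse is exp(3*t)*sinh(2*t).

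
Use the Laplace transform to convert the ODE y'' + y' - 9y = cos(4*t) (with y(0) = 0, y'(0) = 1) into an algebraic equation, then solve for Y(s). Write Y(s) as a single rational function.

Y(s) = (s^2 + s + 16)/(s^4 + s^3 + 7*s^2 + 16*s - 144)

Apply the Laplace transform to the equation.
The derivative rules (L{y''} = s^2 Y - s·y(0) - y'(0) and L{y'} = sY - y(0), with y(0) = 0, y'(0) = 1) turn the left side into (s^2 + s - 9)Y - (1).
The right side is L{cos(4*t)} = s/(s^2 + 16).
So (s^2 + s - 9)Y = s/(s^2 + 16) + (1).
Isolate Y and clear denominators.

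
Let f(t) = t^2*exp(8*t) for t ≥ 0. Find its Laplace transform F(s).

F(s) = 2/(s - 8)^3

L{e^(8t)} = 1/(s - 8).
Then apply L{t^2·g(t)} = (-1)^2 d^2/ds^2[G(s)] with G(s) = 1/(s - 8):
differentiating 2 times and applying the sign gives 2/(s - 8)^3.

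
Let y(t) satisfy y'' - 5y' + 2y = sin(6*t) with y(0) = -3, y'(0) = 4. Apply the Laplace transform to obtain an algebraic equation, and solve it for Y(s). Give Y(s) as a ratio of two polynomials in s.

Transform both sides with L{·}.
With L{y''} = s^2 Y - s·y(0) - y'(0) and L{y'} = sY - y(0), with y(0) = -3, y'(0) = 4: the LHS transforms to (s^2 - 5*s + 2)Y - (-3*s + 19).
The right side is L{sin(6*t)} = 6/(s^2 + 36).
So (s^2 - 5*s + 2)Y = 6/(s^2 + 36) + (-3*s + 19).
Solve for Y(s) and write it as one ratio of polynomials.

Y(s) = (-3*s^3 + 19*s^2 - 108*s + 690)/(s^4 - 5*s^3 + 38*s^2 - 180*s + 72)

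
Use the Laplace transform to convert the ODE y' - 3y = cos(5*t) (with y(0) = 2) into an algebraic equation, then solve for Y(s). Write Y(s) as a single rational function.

Apply the Laplace transform to the equation.
Using L{y'} = sY - y(0) = sY - 2, the left side becomes (s - 3)Y - (2).
The right side is L{cos(5*t)} = s/(s^2 + 25).
So (s - 3)Y = s/(s^2 + 25) + (2).
Divide through and combine into a single rational function.

Y(s) = (2*s^2 + s + 50)/(s^3 - 3*s^2 + 25*s - 75)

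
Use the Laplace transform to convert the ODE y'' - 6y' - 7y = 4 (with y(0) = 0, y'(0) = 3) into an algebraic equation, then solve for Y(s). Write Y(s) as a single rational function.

Y(s) = (3*s + 4)/(s^3 - 6*s^2 - 7*s)

Take the Laplace transform of both sides.
The derivative rules (L{y''} = s^2 Y - s·y(0) - y'(0) and L{y'} = sY - y(0), with y(0) = 0, y'(0) = 3) turn the left side into (s^2 - 6*s - 7)Y - (3).
The right side is L{4} = 4/s.
So (s^2 - 6*s - 7)Y = 4/s + (3).
Isolate Y and clear denominators.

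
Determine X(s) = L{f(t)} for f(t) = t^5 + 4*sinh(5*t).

X(s) = 20/(s^2 - 25) + 120/s^6

The transform is linear, so treat each term independently.
L{t^5} = 5!/s^6 = 120/s^6; (4)·[L{sinh(5t)} = 5/(s^2 - 25)].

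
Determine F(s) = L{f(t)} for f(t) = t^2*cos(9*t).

L{cos(9t)} = s/(s^2 + 81).
Then apply L{t^2·g(t)} = (-1)^2 d^2/ds^2[G(s)] with G(s) = s/(s^2 + 81):
differentiating 2 times and applying the sign gives 2*s*(s^2 - 243)/(s^2 + 81)^3.

F(s) = 2*s*(s^2 - 243)/(s^2 + 81)^3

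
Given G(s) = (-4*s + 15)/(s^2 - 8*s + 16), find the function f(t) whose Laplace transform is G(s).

Factor the denominator: s^2 - 8*s + 16 = (s - 4)^2.
Partial fraction decomposition gives [-4/(s - 4)] + [-1/(s - 4)^2].
Invert each term: -4/(s - 4) ↔ -4e^(4t); -1/(s - 4)^2 ↔ -t·e^(4t).

f(t) = -t*exp(4*t) - 4*exp(4*t)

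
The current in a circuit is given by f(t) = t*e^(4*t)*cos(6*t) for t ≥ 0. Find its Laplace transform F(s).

F(s) = (s - 10)*(s + 2)/(s^2 - 8*s + 52)^2

L{cos(6t)} = s/(s^2 + 36).
Multiplying by e^(4t) shifts s → s - 4, so L{e^(4*t)*cos(6*t)} = (s - 4)/((s - 4)^2 + 36).
Then apply L{t·g(t)} = -d/ds[G(s)] with G(s) = (s - 4)/((s - 4)^2 + 36):
differentiating 1 time and applying the sign gives (s - 10)*(s + 2)/(s^2 - 8*s + 52)^2.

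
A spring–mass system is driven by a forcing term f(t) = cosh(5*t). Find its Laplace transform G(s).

L{cosh(5t)} = s/(s^2 - 25).

G(s) = s/(s^2 - 25)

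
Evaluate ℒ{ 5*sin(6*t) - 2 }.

The transform is linear, so treat each term independently.
L{-2} = -2/s; (5)·[L{sin(6t)} = 6/(s^2 + 36)].

30/(s^2 + 36) - 2/s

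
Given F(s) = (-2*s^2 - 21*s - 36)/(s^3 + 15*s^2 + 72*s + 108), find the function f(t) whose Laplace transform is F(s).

Factor the denominator: s^3 + 15*s^2 + 72*s + 108 = (s + 3)*(s + 6)^2.
Partial fraction decomposition gives [-3/(s + 6)] + [-6/(s + 6)^2] + [1/(s + 3)].
Invert each term: -3/(s + 6) ↔ -3e^(-6t); -6/(s + 6)^2 ↔ -6t·e^(-6t); 1/(s + 3) ↔ e^(-3t).

f(t) = -6*t*exp(-6*t) + exp(-3*t) - 3*exp(-6*t)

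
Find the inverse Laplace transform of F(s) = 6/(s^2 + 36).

sin(6*t)

Since L{sin(6t)} = 6/(s^2 + 36), the inverse is sin(6*t).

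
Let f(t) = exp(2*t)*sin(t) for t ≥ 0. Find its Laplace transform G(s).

G(s) = 1/((s - 2)^2 + 1)

L{sin(t)} = 1/(s^2 + 1).
By the first shifting theorem, multiplying by e^(2t) replaces s with s - 2.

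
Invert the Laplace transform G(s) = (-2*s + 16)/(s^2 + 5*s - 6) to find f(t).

f(t) = 2*exp(t) - 4*exp(-6*t)

Factor the denominator: s^2 + 5*s - 6 = (s - 1)*(s + 6).
Partial fraction decomposition gives [2/(s - 1)] + [-4/(s + 6)].
Invert each term: 2/(s - 1) ↔ 2e^(t); -4/(s + 6) ↔ -4e^(-6t).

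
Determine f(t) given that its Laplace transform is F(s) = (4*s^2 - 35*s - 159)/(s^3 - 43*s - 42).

f(t) = -2*exp(7*t) + 3*exp(-t) + 3*exp(-6*t)

Factor the denominator: s^3 - 43*s - 42 = (s - 7)*(s + 1)*(s + 6).
Partial fraction decomposition gives [-2/(s - 7)] + [3/(s + 6)] + [3/(s + 1)].
Invert each term: -2/(s - 7) ↔ -2e^(7t); 3/(s + 6) ↔ 3e^(-6t); 3/(s + 1) ↔ 3e^(-t).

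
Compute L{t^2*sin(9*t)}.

L{sin(9t)} = 9/(s^2 + 81).
Then apply L{t^2·g(t)} = (-1)^2 d^2/ds^2[H(s)] with H(s) = 9/(s^2 + 81):
differentiating 2 times and applying the sign gives 54*(s^2 - 27)/(s^2 + 81)^3.

54*(s^2 - 27)/(s^2 + 81)^3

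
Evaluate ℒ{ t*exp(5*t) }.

(s - 5)^(-2)

L{e^(5t)} = 1/(s - 5).
Then apply L{t·g(t)} = -d/ds[G(s)] with G(s) = 1/(s - 5):
differentiating 1 time and applying the sign gives (s - 5)^(-2).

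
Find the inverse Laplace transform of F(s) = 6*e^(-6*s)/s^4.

The factor e^(-6s) signals a time shift by c = 6 (second shifting theorem).
L{t^3} = 3!/s^4 = 6/s^4, so L^-1{6/s^4} = t^3.
Hence the inverse is u(t - 6) times that function evaluated at t - 6.

Heaviside(t - 6)*((t - 6)^3)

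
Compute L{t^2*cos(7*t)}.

2*s*(s^2 - 147)/(s^2 + 49)^3

L{cos(7t)} = s/(s^2 + 49).
Then apply L{t^2·g(t)} = (-1)^2 d^2/ds^2[H(s)] with H(s) = s/(s^2 + 49):
differentiating 2 times and applying the sign gives 2*s*(s^2 - 147)/(s^2 + 49)^3.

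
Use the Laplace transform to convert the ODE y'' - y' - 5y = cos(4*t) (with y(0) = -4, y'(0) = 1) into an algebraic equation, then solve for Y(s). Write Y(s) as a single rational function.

Y(s) = (-4*s^3 + 5*s^2 - 63*s + 80)/(s^4 - s^3 + 11*s^2 - 16*s - 80)

Take the Laplace transform of both sides.
Using L{y''} = s^2 Y - s·y(0) - y'(0) and L{y'} = sY - y(0), with y(0) = -4, y'(0) = 1, the left side becomes (s^2 - s - 5)Y - (-4*s + 5).
The right side is L{cos(4*t)} = s/(s^2 + 16).
So (s^2 - s - 5)Y = s/(s^2 + 16) + (-4*s + 5).
Isolate Y and clear denominators.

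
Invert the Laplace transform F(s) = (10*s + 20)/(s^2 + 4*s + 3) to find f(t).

f(t) = 5*exp(-t) + 5*exp(-3*t)

Factor the denominator: s^2 + 4*s + 3 = (s + 1)*(s + 3).
Partial fraction decomposition gives [5/(s + 1)] + [5/(s + 3)].
Invert each term: 5/(s + 1) ↔ 5e^(-t); 5/(s + 3) ↔ 5e^(-3t).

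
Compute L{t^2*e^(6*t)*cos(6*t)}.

L{cos(6t)} = s/(s^2 + 36).
Multiplying by e^(6t) shifts s → s - 6, so L{e^(6*t)*cos(6*t)} = (s - 6)/((s - 6)^2 + 36).
Then apply L{t^2·g(t)} = (-1)^2 d^2/ds^2[G(s)] with G(s) = (s - 6)/((s - 6)^2 + 36):
differentiating 2 times and applying the sign gives 2*(s - 6)*(s^2 - 12*s - 72)/(s^2 - 12*s + 72)^3.

2*(s - 6)*(s^2 - 12*s - 72)/(s^2 - 12*s + 72)^3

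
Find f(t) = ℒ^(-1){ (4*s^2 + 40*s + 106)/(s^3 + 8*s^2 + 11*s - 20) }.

f(t) = 5*exp(t) - 2*exp(-4*t) + exp(-5*t)

Factor the denominator: s^3 + 8*s^2 + 11*s - 20 = (s - 1)*(s + 4)*(s + 5).
Partial fraction decomposition gives [5/(s - 1)] + [-2/(s + 4)] + [1/(s + 5)].
Invert each term: 5/(s - 1) ↔ 5e^(t); -2/(s + 4) ↔ -2e^(-4t); 1/(s + 5) ↔ e^(-5t).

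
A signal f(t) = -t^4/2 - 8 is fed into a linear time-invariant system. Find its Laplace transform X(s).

X(s) = -8/s - 12/s^5

Apply the Laplace transform termwise.
(-1/2)·[L{t^4} = 4!/s^5 = 24/s^5]; L{-8} = -8/s.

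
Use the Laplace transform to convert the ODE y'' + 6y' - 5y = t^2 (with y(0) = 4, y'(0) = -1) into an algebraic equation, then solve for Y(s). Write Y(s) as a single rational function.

Y(s) = (4*s^4 + 23*s^3 + 2)/(s^5 + 6*s^4 - 5*s^3)

Laplace-transform each side.
Using L{y''} = s^2 Y - s·y(0) - y'(0) and L{y'} = sY - y(0), with y(0) = 4, y'(0) = -1, the left side becomes (s^2 + 6*s - 5)Y - (4*s + 23).
The right side is L{t^2} = 2/s^3.
So (s^2 + 6*s - 5)Y = 2/s^3 + (4*s + 23).
Solve for Y(s) and write it as one ratio of polynomials.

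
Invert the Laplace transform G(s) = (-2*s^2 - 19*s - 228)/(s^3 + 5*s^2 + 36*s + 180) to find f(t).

Factor the denominator: s^3 + 5*s^2 + 36*s + 180 = (s + 5)*(s^2 + 36).
Partial fraction decomposition gives [-3/(s + 5)] + [s/(s^2 + 36)] + [-24/(s^2 + 36)].
Invert each term: -3/(s + 5) ↔ -3e^(-5t); 1·s/(s^2 + 36) ↔ cos(6t); -4·6/(s^2 + 36) ↔ -4sin(6t).

f(t) = -4*sin(6*t) + cos(6*t) - 3*exp(-5*t)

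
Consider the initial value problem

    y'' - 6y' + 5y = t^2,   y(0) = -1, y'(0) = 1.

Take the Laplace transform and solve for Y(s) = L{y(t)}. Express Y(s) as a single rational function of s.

Laplace-transform each side.
The derivative rules (L{y''} = s^2 Y - s·y(0) - y'(0) and L{y'} = sY - y(0), with y(0) = -1, y'(0) = 1) turn the left side into (s^2 - 6*s + 5)Y - (-s + 7).
The right side is L{t^2} = 2/s^3.
So (s^2 - 6*s + 5)Y = 2/s^3 + (-s + 7).
Divide through and combine into a single rational function.

Y(s) = (-s^4 + 7*s^3 + 2)/(s^5 - 6*s^4 + 5*s^3)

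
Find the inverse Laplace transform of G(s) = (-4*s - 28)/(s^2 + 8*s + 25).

-4*exp(-4*t)*sin(3*t) - 4*exp(-4*t)*cos(3*t)

Complete the square in the denominator: s^2 + 8*s + 25 = (s + 4)^2 + 3^2.
Split the numerator to match: -4*s - 28 = -4·(s + 4) - 4·3.
Invert each term: -4·(s + 4)/((s + 4)^2 + 9) ↔ -4e^(-4t)cos(3t); -4·3/((s + 4)^2 + 9) ↔ -4e^(-4t)sin(3t).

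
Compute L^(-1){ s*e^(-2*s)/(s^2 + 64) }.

Heaviside(t - 2)*(cos(8*t - 16))

The factor e^(-2s) signals a time shift by c = 2 (second shifting theorem).
L{cos(8t)} = s/(s^2 + 64), so L^-1{s/(s^2 + 64)} = cos(8*t).
Hence the inverse is u(t - 2) times that function evaluated at t - 2.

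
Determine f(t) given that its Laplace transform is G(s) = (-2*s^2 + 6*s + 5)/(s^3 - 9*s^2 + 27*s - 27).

Factor the denominator: s^3 - 9*s^2 + 27*s - 27 = (s - 3)^3.
Partial fraction decomposition gives [-2/(s - 3)] + [-6/(s - 3)^2] + [5/(s - 3)^3].
Invert each term: -2/(s - 3) ↔ -2e^(3t); -6/(s - 3)^2 ↔ -6t·e^(3t); 5/(s - 3)^3 ↔ (5/2)t^2·e^(3t).

f(t) = 5*t^2*exp(3*t)/2 - 6*t*exp(3*t) - 2*exp(3*t)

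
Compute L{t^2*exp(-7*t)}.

L{e^(-7t)} = 1/(s + 7).
Then apply L{t^2·g(t)} = (-1)^2 d^2/ds^2[G(s)] with G(s) = 1/(s + 7):
differentiating 2 times and applying the sign gives 2/(s + 7)^3.

2/(s + 7)^3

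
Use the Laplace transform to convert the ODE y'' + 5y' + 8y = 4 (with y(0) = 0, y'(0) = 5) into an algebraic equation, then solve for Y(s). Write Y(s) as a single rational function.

Transform both sides with L{·}.
The derivative rules (L{y''} = s^2 Y - s·y(0) - y'(0) and L{y'} = sY - y(0), with y(0) = 0, y'(0) = 5) turn the left side into (s^2 + 5*s + 8)Y - (5).
The right side is L{4} = 4/s.
So (s^2 + 5*s + 8)Y = 4/s + (5).
Solve for Y(s) and write it as one ratio of polynomials.

Y(s) = (5*s + 4)/(s^3 + 5*s^2 + 8*s)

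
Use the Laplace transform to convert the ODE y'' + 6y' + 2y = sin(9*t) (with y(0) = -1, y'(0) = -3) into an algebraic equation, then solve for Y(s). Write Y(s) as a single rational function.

Laplace-transform each side.
Using L{y''} = s^2 Y - s·y(0) - y'(0) and L{y'} = sY - y(0), with y(0) = -1, y'(0) = -3, the left side becomes (s^2 + 6*s + 2)Y - (-s - 9).
The right side is L{sin(9*t)} = 9/(s^2 + 81).
So (s^2 + 6*s + 2)Y = 9/(s^2 + 81) + (-s - 9).
Divide through and combine into a single rational function.

Y(s) = (-s^3 - 9*s^2 - 81*s - 720)/(s^4 + 6*s^3 + 83*s^2 + 486*s + 162)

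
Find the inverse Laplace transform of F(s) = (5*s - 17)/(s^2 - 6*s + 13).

-exp(3*t)*sin(2*t) + 5*exp(3*t)*cos(2*t)

Complete the square in the denominator: s^2 - 6*s + 13 = (s - 3)^2 + 2^2.
Split the numerator to match: 5*s - 17 = 5·(s - 3) - 1·2.
Invert each term: 5·(s - 3)/((s - 3)^2 + 4) ↔ 5e^(3t)cos(2t); -1·2/((s - 3)^2 + 4) ↔ -e^(3t)sin(2t).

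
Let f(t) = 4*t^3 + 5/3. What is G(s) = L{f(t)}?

G(s) = 5/(3*s) + 24/s^4

Apply the Laplace transform termwise.
L{5/3} = (5/3)/s; (4)·[L{t^3} = 3!/s^4 = 6/s^4].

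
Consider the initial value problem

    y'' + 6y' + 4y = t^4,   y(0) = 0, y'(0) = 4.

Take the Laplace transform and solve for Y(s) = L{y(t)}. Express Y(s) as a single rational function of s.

Laplace-transform each side.
The derivative rules (L{y''} = s^2 Y - s·y(0) - y'(0) and L{y'} = sY - y(0), with y(0) = 0, y'(0) = 4) turn the left side into (s^2 + 6*s + 4)Y - (4).
The right side is L{t^4} = 24/s^5.
So (s^2 + 6*s + 4)Y = 24/s^5 + (4).
Divide through and combine into a single rational function.

Y(s) = (4*s^5 + 24)/(s^7 + 6*s^6 + 4*s^5)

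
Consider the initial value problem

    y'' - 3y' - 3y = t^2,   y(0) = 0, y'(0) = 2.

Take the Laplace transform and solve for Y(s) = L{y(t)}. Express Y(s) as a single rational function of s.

Take the Laplace transform of both sides.
The derivative rules (L{y''} = s^2 Y - s·y(0) - y'(0) and L{y'} = sY - y(0), with y(0) = 0, y'(0) = 2) turn the left side into (s^2 - 3*s - 3)Y - (2).
The right side is L{t^2} = 2/s^3.
So (s^2 - 3*s - 3)Y = 2/s^3 + (2).
Isolate Y and clear denominators.

Y(s) = (2*s^3 + 2)/(s^5 - 3*s^4 - 3*s^3)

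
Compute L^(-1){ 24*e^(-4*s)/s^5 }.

Heaviside(t - 4)*((t - 4)^4)

The factor e^(-4s) signals a time shift by c = 4 (second shifting theorem).
L{t^4} = 4!/s^5 = 24/s^5, so L^-1{24/s^5} = t^4.
Hence the inverse is u(t - 4) times that function evaluated at t - 4.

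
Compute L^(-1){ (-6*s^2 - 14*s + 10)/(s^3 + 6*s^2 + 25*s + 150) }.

Factor the denominator: s^3 + 6*s^2 + 25*s + 150 = (s + 6)*(s^2 + 25).
Partial fraction decomposition gives [-2/(s + 6)] + [-4*s/(s^2 + 25)] + [10/(s^2 + 25)].
Invert each term: -2/(s + 6) ↔ -2e^(-6t); -4·s/(s^2 + 25) ↔ -4cos(5t); 2·5/(s^2 + 25) ↔ 2sin(5t).

2*sin(5*t) - 4*cos(5*t) - 2*exp(-6*t)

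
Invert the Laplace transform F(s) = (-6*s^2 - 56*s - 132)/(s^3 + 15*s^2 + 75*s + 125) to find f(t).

Factor the denominator: s^3 + 15*s^2 + 75*s + 125 = (s + 5)^3.
Partial fraction decomposition gives [-6/(s + 5)] + [4/(s + 5)^2] + [-2/(s + 5)^3].
Invert each term: -6/(s + 5) ↔ -6e^(-5t); 4/(s + 5)^2 ↔ 4t·e^(-5t); -2/(s + 5)^3 ↔ (-1)t^2·e^(-5t).

f(t) = -t^2*exp(-5*t) + 4*t*exp(-5*t) - 6*exp(-5*t)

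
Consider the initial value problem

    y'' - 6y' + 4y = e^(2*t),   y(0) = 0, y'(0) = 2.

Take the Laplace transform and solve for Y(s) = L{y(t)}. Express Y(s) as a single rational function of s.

Y(s) = (2*s - 3)/(s^3 - 8*s^2 + 16*s - 8)

Apply the Laplace transform to the equation.
The derivative rules (L{y''} = s^2 Y - s·y(0) - y'(0) and L{y'} = sY - y(0), with y(0) = 0, y'(0) = 2) turn the left side into (s^2 - 6*s + 4)Y - (2).
The right side is L{e^(2*t)} = 1/(s - 2).
So (s^2 - 6*s + 4)Y = 1/(s - 2) + (2).
Solve for Y(s) and write it as one ratio of polynomials.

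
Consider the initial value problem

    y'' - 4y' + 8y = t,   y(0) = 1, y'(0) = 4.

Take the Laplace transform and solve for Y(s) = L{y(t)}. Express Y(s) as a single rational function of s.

Y(s) = (s^3 + 1)/(s^4 - 4*s^3 + 8*s^2)

Apply the Laplace transform to the equation.
Using L{y''} = s^2 Y - s·y(0) - y'(0) and L{y'} = sY - y(0), with y(0) = 1, y'(0) = 4, the left side becomes (s^2 - 4*s + 8)Y - (s).
The right side is L{t} = s^(-2).
So (s^2 - 4*s + 8)Y = s^(-2) + (s).
Divide through and combine into a single rational function.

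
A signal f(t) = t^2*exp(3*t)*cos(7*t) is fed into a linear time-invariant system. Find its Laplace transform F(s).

F(s) = 2*(s - 3)*(s^2 - 6*s - 138)/(s^2 - 6*s + 58)^3

L{cos(7t)} = s/(s^2 + 49).
Multiplying by e^(3t) shifts s → s - 3, so L{exp(3*t)*cos(7*t)} = (s - 3)/((s - 3)^2 + 49).
Then apply L{t^2·g(t)} = (-1)^2 d^2/ds^2[G(s)] with G(s) = (s - 3)/((s - 3)^2 + 49):
differentiating 2 times and applying the sign gives 2*(s - 3)*(s^2 - 6*s - 138)/(s^2 - 6*s + 58)^3.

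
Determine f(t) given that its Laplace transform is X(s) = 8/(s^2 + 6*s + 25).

Rewrite the denominator: s^2 + 6*s + 25 = (s + 3)^2 + 16.
The form in (s + 3) signals a first-shifting-theorem factor e^(-3t).
Since L{sin(4t)} = 4/(s^2 + 16), the inverse is e^(-3*t)*sin(4*t), scaled by 2.

f(t) = 2*exp(-3*t)*sin(4*t)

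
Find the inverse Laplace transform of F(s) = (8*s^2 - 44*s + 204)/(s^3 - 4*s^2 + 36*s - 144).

3*exp(4*t) - 4*sin(6*t) + 5*cos(6*t)

Factor the denominator: s^3 - 4*s^2 + 36*s - 144 = (s - 4)*(s^2 + 36).
Partial fraction decomposition gives [3/(s - 4)] + [5*s/(s^2 + 36)] + [-24/(s^2 + 36)].
Invert each term: 3/(s - 4) ↔ 3e^(4t); 5·s/(s^2 + 36) ↔ 5cos(6t); -4·6/(s^2 + 36) ↔ -4sin(6t).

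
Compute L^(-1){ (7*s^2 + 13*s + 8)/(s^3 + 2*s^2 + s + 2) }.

Factor the denominator: s^3 + 2*s^2 + s + 2 = (s + 2)*(s^2 + 1).
Partial fraction decomposition gives [2/(s + 2)] + [5*s/(s^2 + 1)] + [3/(s^2 + 1)].
Invert each term: 2/(s + 2) ↔ 2e^(-2t); 5·s/(s^2 + 1) ↔ 5cos(t); 3·1/(s^2 + 1) ↔ 3sin(t).

3*sin(t) + 5*cos(t) + 2*exp(-2*t)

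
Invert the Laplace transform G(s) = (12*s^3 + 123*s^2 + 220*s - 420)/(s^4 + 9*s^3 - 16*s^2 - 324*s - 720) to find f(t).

Factor the denominator: s^4 + 9*s^3 - 16*s^2 - 324*s - 720 = (s - 6)*(s + 4)*(s + 5)*(s + 6).
Partial fraction decomposition gives [-4/(s + 6)] + [6/(s - 6)] + [5/(s + 4)] + [5/(s + 5)].
Invert each term: -4/(s + 6) ↔ -4e^(-6t); 6/(s - 6) ↔ 6e^(6t); 5/(s + 4) ↔ 5e^(-4t); 5/(s + 5) ↔ 5e^(-5t).

f(t) = 6*exp(6*t) + 5*exp(-4*t) + 5*exp(-5*t) - 4*exp(-6*t)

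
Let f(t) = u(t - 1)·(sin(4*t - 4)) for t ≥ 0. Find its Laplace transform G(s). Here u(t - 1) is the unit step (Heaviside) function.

G(s) = 4*exp(-s)/(s^2 + 16)

By the second shifting theorem, L{u(t - c)·g(t - c)} = e^(-cs)·H(s) with c = 1 and H(s) = L{g(t)}.
L{sin(4t)} = 4/(s^2 + 16).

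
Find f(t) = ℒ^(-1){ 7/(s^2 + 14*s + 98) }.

Rewrite the denominator: s^2 + 14*s + 98 = (s + 7)^2 + 49.
The form in (s + 7) signals a first-shifting-theorem factor e^(-7t).
Since L{sin(7t)} = 7/(s^2 + 49), the inverse is e^(-7*t)*sin(7*t).

f(t) = exp(-7*t)*sin(7*t)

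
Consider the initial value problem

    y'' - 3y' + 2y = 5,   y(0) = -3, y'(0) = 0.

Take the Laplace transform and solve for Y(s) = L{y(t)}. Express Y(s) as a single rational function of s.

Y(s) = (-3*s^2 + 9*s + 5)/(s^3 - 3*s^2 + 2*s)

Laplace-transform each side.
With L{y''} = s^2 Y - s·y(0) - y'(0) and L{y'} = sY - y(0), with y(0) = -3, y'(0) = 0: the LHS transforms to (s^2 - 3*s + 2)Y - (-3*s + 9).
The right side is L{5} = 5/s.
So (s^2 - 3*s + 2)Y = 5/s + (-3*s + 9).
Divide through and combine into a single rational function.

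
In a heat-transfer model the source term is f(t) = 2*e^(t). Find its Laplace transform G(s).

G(s) = 2/(s - 1)

L{2} = 2/s.
By the first shifting theorem, multiplying by e^(t) replaces s with s - 1.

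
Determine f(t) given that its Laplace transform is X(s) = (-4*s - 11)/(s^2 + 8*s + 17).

f(t) = 5*exp(-4*t)*sin(t) - 4*exp(-4*t)*cos(t)

Complete the square in the denominator: s^2 + 8*s + 17 = (s + 4)^2 + 1^2.
Split the numerator to match: -4*s - 11 = -4·(s + 4) + 5·1.
Invert each term: -4·(s + 4)/((s + 4)^2 + 1) ↔ -4e^(-4t)cos(t); 5·1/((s + 4)^2 + 1) ↔ 5e^(-4t)sin(t).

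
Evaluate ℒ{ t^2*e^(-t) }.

L{e^(-t)} = 1/(s + 1).
Then apply L{t^2·g(t)} = (-1)^2 d^2/ds^2[G(s)] with G(s) = 1/(s + 1):
differentiating 2 times and applying the sign gives 2/(s + 1)^3.

2/(s + 1)^3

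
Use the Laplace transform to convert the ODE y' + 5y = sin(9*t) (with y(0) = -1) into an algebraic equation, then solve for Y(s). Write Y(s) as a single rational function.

Y(s) = (-s^2 - 72)/(s^3 + 5*s^2 + 81*s + 405)

Transform both sides with L{·}.
With L{y'} = sY - y(0) = sY - (-1): the LHS transforms to (s + 5)Y - (-1).
The right side is L{sin(9*t)} = 9/(s^2 + 81).
So (s + 5)Y = 9/(s^2 + 81) + (-1).
Solve for Y(s) and write it as one ratio of polynomials.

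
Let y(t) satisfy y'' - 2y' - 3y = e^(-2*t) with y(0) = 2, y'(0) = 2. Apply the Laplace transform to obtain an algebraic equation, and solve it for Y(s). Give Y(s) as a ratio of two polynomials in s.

Laplace-transform each side.
With L{y''} = s^2 Y - s·y(0) - y'(0) and L{y'} = sY - y(0), with y(0) = 2, y'(0) = 2: the LHS transforms to (s^2 - 2*s - 3)Y - (2*s - 2).
The right side is L{e^(-2*t)} = 1/(s + 2).
So (s^2 - 2*s - 3)Y = 1/(s + 2) + (2*s - 2).
Solve for Y(s) and write it as one ratio of polynomials.

Y(s) = (2*s^2 + 2*s - 3)/(s^3 - 7*s - 6)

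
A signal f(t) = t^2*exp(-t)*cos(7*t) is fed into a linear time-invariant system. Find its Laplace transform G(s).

L{cos(7t)} = s/(s^2 + 49).
Multiplying by e^(-t) shifts s → s + 1, so L{exp(-t)*cos(7*t)} = (s + 1)/((s + 1)^2 + 49).
Then apply L{t^2·g(t)} = (-1)^2 d^2/ds^2[H(s)] with H(s) = (s + 1)/((s + 1)^2 + 49):
differentiating 2 times and applying the sign gives 2*(s + 1)*(s^2 + 2*s - 146)/(s^2 + 2*s + 50)^3.

G(s) = 2*(s + 1)*(s^2 + 2*s - 146)/(s^2 + 2*s + 50)^3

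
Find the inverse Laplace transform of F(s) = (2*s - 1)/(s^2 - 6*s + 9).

Factor the denominator: s^2 - 6*s + 9 = (s - 3)^2.
Partial fraction decomposition gives [2/(s - 3)] + [5/(s - 3)^2].
Invert each term: 2/(s - 3) ↔ 2e^(3t); 5/(s - 3)^2 ↔ 5t·e^(3t).

5*t*exp(3*t) + 2*exp(3*t)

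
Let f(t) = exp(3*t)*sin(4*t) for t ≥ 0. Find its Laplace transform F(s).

L{sin(4t)} = 4/(s^2 + 16).
By the first shifting theorem, multiplying by e^(3t) replaces s with s - 3.

F(s) = 4/((s - 3)^2 + 16)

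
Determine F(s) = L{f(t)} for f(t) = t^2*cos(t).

L{cos(t)} = s/(s^2 + 1).
Then apply L{t^2·g(t)} = (-1)^2 d^2/ds^2[G(s)] with G(s) = s/(s^2 + 1):
differentiating 2 times and applying the sign gives 2*s*(s^2 - 3)/(s^2 + 1)^3.

F(s) = 2*s*(s^2 - 3)/(s^2 + 1)^3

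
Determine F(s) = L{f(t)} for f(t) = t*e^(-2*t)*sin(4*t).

L{sin(4t)} = 4/(s^2 + 16).
Multiplying by e^(-2t) shifts s → s + 2, so L{e^(-2*t)*sin(4*t)} = 4/((s + 2)^2 + 16).
Then apply L{t·g(t)} = -d/ds[G(s)] with G(s) = 4/((s + 2)^2 + 16):
differentiating 1 time and applying the sign gives 8*(s + 2)/(s^2 + 4*s + 20)^2.

F(s) = 8*(s + 2)/(s^2 + 4*s + 20)^2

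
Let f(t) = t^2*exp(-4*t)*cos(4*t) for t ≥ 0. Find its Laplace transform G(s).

G(s) = 2*(s + 4)*(s^2 + 8*s - 32)/(s^2 + 8*s + 32)^3

L{cos(4t)} = s/(s^2 + 16).
Multiplying by e^(-4t) shifts s → s + 4, so L{exp(-4*t)*cos(4*t)} = (s + 4)/((s + 4)^2 + 16).
Then apply L{t^2·g(t)} = (-1)^2 d^2/ds^2[H(s)] with H(s) = (s + 4)/((s + 4)^2 + 16):
differentiating 2 times and applying the sign gives 2*(s + 4)*(s^2 + 8*s - 32)/(s^2 + 8*s + 32)^3.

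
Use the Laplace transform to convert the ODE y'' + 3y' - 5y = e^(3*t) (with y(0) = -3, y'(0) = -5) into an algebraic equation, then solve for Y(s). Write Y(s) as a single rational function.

Y(s) = (-3*s^2 - 5*s + 43)/(s^3 - 14*s + 15)

Apply the Laplace transform to the equation.
Using L{y''} = s^2 Y - s·y(0) - y'(0) and L{y'} = sY - y(0), with y(0) = -3, y'(0) = -5, the left side becomes (s^2 + 3*s - 5)Y - (-3*s - 14).
The right side is L{e^(3*t)} = 1/(s - 3).
So (s^2 + 3*s - 5)Y = 1/(s - 3) + (-3*s - 14).
Solve for Y(s) and write it as one ratio of polynomials.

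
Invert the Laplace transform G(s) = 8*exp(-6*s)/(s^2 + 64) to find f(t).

f(t) = Heaviside(t - 6)*(sin(8*t - 48))

The factor e^(-6s) signals a time shift by c = 6 (second shifting theorem).
L{sin(8t)} = 8/(s^2 + 64), so L^-1{8/(s^2 + 64)} = sin(8*t).
Hence the inverse is u(t - 6) times that function evaluated at t - 6.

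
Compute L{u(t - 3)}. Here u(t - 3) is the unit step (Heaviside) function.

By the second shifting theorem, L{u(t - c)·g(t - c)} = e^(-cs)·G(s) with c = 3 and G(s) = L{g(t)}.
L{1} = 1/s.

exp(-3*s)/s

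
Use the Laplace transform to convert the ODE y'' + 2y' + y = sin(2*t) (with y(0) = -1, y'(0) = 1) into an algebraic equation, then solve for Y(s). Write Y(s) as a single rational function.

Y(s) = (-s^3 - s^2 - 4*s - 2)/(s^4 + 2*s^3 + 5*s^2 + 8*s + 4)

Laplace-transform each side.
The derivative rules (L{y''} = s^2 Y - s·y(0) - y'(0) and L{y'} = sY - y(0), with y(0) = -1, y'(0) = 1) turn the left side into (s^2 + 2*s + 1)Y - (-s - 1).
The right side is L{sin(2*t)} = 2/(s^2 + 4).
So (s^2 + 2*s + 1)Y = 2/(s^2 + 4) + (-s - 1).
Isolate Y and clear denominators.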